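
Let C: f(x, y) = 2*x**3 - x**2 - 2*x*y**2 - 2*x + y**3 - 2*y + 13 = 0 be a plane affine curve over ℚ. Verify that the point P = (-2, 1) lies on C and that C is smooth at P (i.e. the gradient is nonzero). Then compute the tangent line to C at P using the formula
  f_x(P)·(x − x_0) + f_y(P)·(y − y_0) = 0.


Tangent line at P: 24*x + 9*y + 39 = 0.

Step 1: f(-2, 1) = 0, so P lies on C.
Step 2: partial derivatives
  f_x(x, y) = 6*x**2 - 2*x - 2*y**2 - 2, f_y(x, y) = -4*x*y + 3*y**2 - 2.
  f_x(P) = 24, f_y(P) = 9 (gradient nonzero, so P is smooth).
Step 3: tangent line at P: 24·(x − -2) + 9·(y − 1) = 0.
Expanding: 24*x + 9*y + 39 = 0.


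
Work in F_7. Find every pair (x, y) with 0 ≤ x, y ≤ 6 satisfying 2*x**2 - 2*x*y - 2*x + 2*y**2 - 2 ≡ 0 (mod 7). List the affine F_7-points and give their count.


Affine F_7-points: {(0, 1), (0, 6), (2, 1), (4, 2), (6, 2), (6, 4)}; count = 6.

For each of the 49 pairs (x, y) ∈ F_7², evaluate f(x, y) mod 7. Record the zeros.
  x = 0: [0↦5, 1↦0, 2↦6, 3↦2, 4↦2, 5↦6, 6↦0]  zeros at y ∈ {1, 6}
  x = 1: [0↦5, 1↦5, 2↦2, 3↦3, 4↦1, 5↦3, 6↦2]  zeros at y ∈ ∅
  x = 2: [0↦2, 1↦0, 2↦2, 3↦1, 4↦4, 5↦4, 6↦1]  zeros at y ∈ {1}
  x = 3: [0↦3, 1↦6, 2↦6, 3↦3, 4↦4, 5↦2, 6↦4]  zeros at y ∈ ∅
  x = 4: [0↦1, 1↦2, 2↦0, 3↦2, 4↦1, 5↦4, 6↦4]  zeros at y ∈ {2}
  x = 5: [0↦3, 1↦2, 2↦5, 3↦5, 4↦2, 5↦3, 6↦1]  zeros at y ∈ ∅
  x = 6: [0↦2, 1↦6, 2↦0, 3↦5, 4↦0, 5↦6, 6↦2]  zeros at y ∈ {2, 4}
Collecting zeros: affine points = {(0, 1), (0, 6), (2, 1), (4, 2), (6, 2), (6, 4)}.
Total count |C(F_7)_aff| = 6.


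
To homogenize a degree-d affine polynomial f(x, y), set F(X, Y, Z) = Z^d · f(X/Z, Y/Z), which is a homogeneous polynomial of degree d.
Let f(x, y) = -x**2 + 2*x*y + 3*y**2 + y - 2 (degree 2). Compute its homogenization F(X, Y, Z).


F(X, Y, Z) = -X**2 + 2*X*Y + 3*Y**2 + Y*Z - 2*Z**2

deg(f) = 2.
Substitute x = X/Z, y = Y/Z into f, then multiply by Z^2.
  monomial -1·x^2·y^0 ↦ -1·X^2·Y^0·Z^0.
  monomial 2·x^1·y^1 ↦ 2·X^1·Y^1·Z^0.
  monomial 3·x^0·y^2 ↦ 3·X^0·Y^2·Z^0.
  monomial 1·x^0·y^1 ↦ 1·X^0·Y^1·Z^1.
  monomial -2·x^0·y^0 ↦ -2·X^0·Y^0·Z^2.
Collecting: F(X, Y, Z) = -X**2 + 2*X*Y + 3*Y**2 + Y*Z - 2*Z**2.


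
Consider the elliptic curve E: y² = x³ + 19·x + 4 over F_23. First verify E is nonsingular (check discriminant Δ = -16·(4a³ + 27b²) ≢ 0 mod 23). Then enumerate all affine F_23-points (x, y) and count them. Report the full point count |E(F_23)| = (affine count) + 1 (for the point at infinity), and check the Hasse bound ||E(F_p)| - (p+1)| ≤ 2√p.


Affine points = {(0, 2), (0, 21), (1, 1), (1, 22), (2, 2), (2, 21), (4, 11), (4, 12), (6, 9), (6, 14), (8, 1), (8, 22), (11, 7), (11, 16), (14, 1), (14, 22), (19, 5), (19, 18), (20, 9), (20, 14), (21, 2), (21, 21)}; affine count = 22; |E(F_23)| = 23.

Discriminant check: Δ ∝ 4a³ + 27b² = 4·19³ + 27·4² = 4·6859 + 27·16 ≡ 15 (mod 23). Nonzero ⇒ E is nonsingular.
For each x ∈ F_23, compute rhs = x³ + 19·x + 4 mod 23, then count y ∈ F_23 with y² ≡ rhs.
  x = 0: rhs = 4, matching y values: 2, 21 (2 points).
  x = 1: rhs = 1, matching y values: 1, 22 (2 points).
  x = 2: rhs = 4, matching y values: 2, 21 (2 points).
  x = 3: rhs = 19, matching y values: none (0 points).
  x = 4: rhs = 6, matching y values: 11, 12 (2 points).
  x = 5: rhs = 17, matching y values: none (0 points).
  x = 6: rhs = 12, matching y values: 9, 14 (2 points).
  x = 7: rhs = 20, matching y values: none (0 points).
  x = 8: rhs = 1, matching y values: 1, 22 (2 points).
  x = 9: rhs = 7, matching y values: none (0 points).
  x = 10: rhs = 21, matching y values: none (0 points).
  x = 11: rhs = 3, matching y values: 7, 16 (2 points).
  x = 12: rhs = 5, matching y values: none (0 points).
  x = 13: rhs = 10, matching y values: none (0 points).
  x = 14: rhs = 1, matching y values: 1, 22 (2 points).
  x = 15: rhs = 7, matching y values: none (0 points).
  x = 16: rhs = 11, matching y values: none (0 points).
  x = 17: rhs = 19, matching y values: none (0 points).
  x = 18: rhs = 14, matching y values: none (0 points).
  x = 19: rhs = 2, matching y values: 5, 18 (2 points).
  x = 20: rhs = 12, matching y values: 9, 14 (2 points).
  x = 21: rhs = 4, matching y values: 2, 21 (2 points).
  x = 22: rhs = 7, matching y values: none (0 points).
Total affine count: 22.
Full point count |E(F_23)| = 22 + 1 = 23.
Hasse bound: |23 − (23+1)| = |-1| = 1 ≤ 2√23 ≈ 9.5917 ✓.


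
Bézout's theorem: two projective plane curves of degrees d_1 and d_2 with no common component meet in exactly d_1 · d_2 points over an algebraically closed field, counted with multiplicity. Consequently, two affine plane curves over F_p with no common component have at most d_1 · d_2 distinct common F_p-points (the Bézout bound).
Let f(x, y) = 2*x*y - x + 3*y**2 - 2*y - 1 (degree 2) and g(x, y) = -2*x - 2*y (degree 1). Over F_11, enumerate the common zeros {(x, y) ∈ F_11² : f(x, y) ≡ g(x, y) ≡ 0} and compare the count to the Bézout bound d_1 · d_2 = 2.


Common zeros: {(3, 8), (7, 4)}; count = 2; Bézout bound = 2.

deg(f) = 2, deg(g) = 1, so Bézout bound = 2.
Scan x ∈ F_11. For each x, list the y ∈ F_11 with f(x, y) ≡ 0 and those with g(x, y) ≡ 0 (mod 11); the common zeros in that column are the intersection.
  x = 0: f ≡ 0 at y ∈ {1, 7}; g ≡ 0 at y ∈ {0}; common: ∅.
  x = 1: f ≡ 0 at y ∈ ∅; g ≡ 0 at y ∈ {10}; common: ∅.
  x = 2: f ≡ 0 at y ∈ ∅; g ≡ 0 at y ∈ {9}; common: ∅.
  x = 3: f ≡ 0 at y ∈ {8, 9}; g ≡ 0 at y ∈ {8}; common: {8}.
  x = 4: f ≡ 0 at y ∈ ∅; g ≡ 0 at y ∈ {7}; common: ∅.
  x = 5: f ≡ 0 at y ∈ {2, 10}; g ≡ 0 at y ∈ {6}; common: ∅.
  x = 6: f ≡ 0 at y ∈ ∅; g ≡ 0 at y ∈ {5}; common: ∅.
  x = 7: f ≡ 0 at y ∈ {3, 4}; g ≡ 0 at y ∈ {4}; common: {4}.
  x = 8: f ≡ 0 at y ∈ ∅; g ≡ 0 at y ∈ {3}; common: ∅.
  x = 9: f ≡ 0 at y ∈ ∅; g ≡ 0 at y ∈ {2}; common: ∅.
  x = 10: f ≡ 0 at y ∈ {0, 5}; g ≡ 0 at y ∈ {1}; common: ∅.
Collecting: common zeros = {(3, 8), (7, 4)}, so the count is 2.
Comparison with the Bézout bound: 2 ≤ 2 = deg(f)·deg(g), as expected for curves with no common component (the bound is attained).


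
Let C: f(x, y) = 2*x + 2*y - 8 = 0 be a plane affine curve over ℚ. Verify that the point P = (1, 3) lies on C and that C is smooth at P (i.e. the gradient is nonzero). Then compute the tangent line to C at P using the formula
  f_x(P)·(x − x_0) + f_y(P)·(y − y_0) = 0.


Tangent line at P: 2*x + 2*y - 8 = 0.

Step 1: f(1, 3) = 0, so P lies on C.
Step 2: partial derivatives
  f_x(x, y) = 2, f_y(x, y) = 2.
  f_x(P) = 2, f_y(P) = 2 (gradient nonzero, so P is smooth).
Step 3: tangent line at P: 2·(x − 1) + 2·(y − 3) = 0.
Expanding: 2*x + 2*y - 8 = 0.


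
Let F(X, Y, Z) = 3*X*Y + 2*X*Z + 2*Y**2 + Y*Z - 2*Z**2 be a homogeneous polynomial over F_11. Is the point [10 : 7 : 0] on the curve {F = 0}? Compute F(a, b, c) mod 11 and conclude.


F(10,7,0) ≡ 0 (mod 11); P is on the curve.

Evaluate F(10, 7, 0) term-by-term (mod 11).
  3*X*Y ↦ 3·10·7·1 = 210
  2*X*Z ↦ 2·10·1·0 = 0
  2*Y**2 ↦ 2·1·49·1 = 98
  Y*Z ↦ 1·1·7·0 = 0
  -2*Z**2 ↦ -2·1·1·0 = 0
Sum: F(10, 7, 0) = (210) + (0) + (98) + (0) + (0) = 308.
Reducing mod 11: 308 ≡ 0 (mod 11).
Since F(a, b, c) ≡ 0 (mod 11), P lies on the curve.


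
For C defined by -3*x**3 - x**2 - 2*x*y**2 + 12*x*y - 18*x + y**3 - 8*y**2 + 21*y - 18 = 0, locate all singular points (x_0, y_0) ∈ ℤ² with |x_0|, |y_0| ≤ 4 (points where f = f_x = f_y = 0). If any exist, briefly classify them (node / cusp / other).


Singular points: {(0, 3)}; classification: node.

Compute partial derivatives:
  f_x = -9*x**2 - 2*x - 2*y**2 + 12*y - 18.
  f_y = -4*x*y + 12*x + 3*y**2 - 16*y + 21.
Scan x_0 ∈ {−4, ..., 4}. For each x_0, f_y(x_0, y) is a polynomial in y; find its integer roots y ∈ {−4, ..., 4}, then test f_x and f at those candidates.
  x = -4: f_y(-4, y) = 3*y**2 - 27; vanishes at y ∈ {-3, 3}. (-4, -3): f_x = -208 ≠ 0; (-4, 3): f_x = -136 ≠ 0.
  x = -3: f_y(-3, y) = 3*y**2 - 4*y - 15; vanishes at y ∈ {3}. (-3, 3): f_x = -75 ≠ 0.
  x = -2: f_y(-2, y) = 3*y**2 - 8*y - 3; vanishes at y ∈ {3}. (-2, 3): f_x = -32 ≠ 0.
  x = -1: f_y(-1, y) = 3*y**2 - 12*y + 9; vanishes at y ∈ {1, 3}. (-1, 1): f_x = -15 ≠ 0; (-1, 3): f_x = -7 ≠ 0.
  x = 0: f_y(0, y) = 3*y**2 - 16*y + 21; vanishes at y ∈ {3}. (0, 3): f_x = 0, f = 0 — SINGULAR.
  x = 1: f_y(1, y) = 3*y**2 - 20*y + 33; vanishes at y ∈ {3}. (1, 3): f_x = -11 ≠ 0.
  x = 2: f_y(2, y) = 3*y**2 - 24*y + 45; vanishes at y ∈ {3}. (2, 3): f_x = -40 ≠ 0.
  x = 3: f_y(3, y) = 3*y**2 - 28*y + 57; vanishes at y ∈ {3}. (3, 3): f_x = -87 ≠ 0.
  x = 4: f_y(4, y) = 3*y**2 - 32*y + 69; vanishes at y ∈ {3}. (4, 3): f_x = -152 ≠ 0.
Only singular point on the grid: (0, 3).
Classify: substitute x = 0 + u, y = 3 + v and expand: f = -3*u**3 - u**2 - 2*u*v**2 + v**3 + v**2.
No constant or linear terms (consistent with a singular point). Quadratic part: -u**2 + v**2. Cubic part: -3*u**3 - 2*u*v**2 + v**3.
The quadratic part v**2 - u**2 = (v − u)(v + u) splits into two distinct linear factors, so there are two distinct tangent lines y − 3 = ±(x − 0) — this is a node (ordinary double point).
Classification: node.


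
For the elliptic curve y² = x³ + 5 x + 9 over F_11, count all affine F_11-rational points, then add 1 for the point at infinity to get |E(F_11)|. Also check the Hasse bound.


Affine points = {(0, 3), (0, 8), (1, 2), (1, 9), (2, 4), (2, 7), (4, 4), (4, 7), (5, 4), (5, 7), (8, 0), (10, 5), (10, 6)}; affine count = 13; |E(F_11)| = 14.

Discriminant check: Δ ∝ 4a³ + 27b² = 4·5³ + 27·9² = 4·125 + 27·81 ≡ 3 (mod 11). Nonzero ⇒ E is nonsingular.
For each x ∈ F_11, compute rhs = x³ + 5·x + 9 mod 11, then count y ∈ F_11 with y² ≡ rhs.
  x = 0: rhs = 9, matching y values: 3, 8 (2 points).
  x = 1: rhs = 4, matching y values: 2, 9 (2 points).
  x = 2: rhs = 5, matching y values: 4, 7 (2 points).
  x = 3: rhs = 7, matching y values: none (0 points).
  x = 4: rhs = 5, matching y values: 4, 7 (2 points).
  x = 5: rhs = 5, matching y values: 4, 7 (2 points).
  x = 6: rhs = 2, matching y values: none (0 points).
  x = 7: rhs = 2, matching y values: none (0 points).
  x = 8: rhs = 0, matching y values: 0 (1 points).
  x = 9: rhs = 2, matching y values: none (0 points).
  x = 10: rhs = 3, matching y values: 5, 6 (2 points).
Total affine count: 13.
Full point count |E(F_11)| = 13 + 1 = 14.
Hasse bound: |14 − (11+1)| = |2| = 2 ≤ 2√11 ≈ 6.6332 ✓.


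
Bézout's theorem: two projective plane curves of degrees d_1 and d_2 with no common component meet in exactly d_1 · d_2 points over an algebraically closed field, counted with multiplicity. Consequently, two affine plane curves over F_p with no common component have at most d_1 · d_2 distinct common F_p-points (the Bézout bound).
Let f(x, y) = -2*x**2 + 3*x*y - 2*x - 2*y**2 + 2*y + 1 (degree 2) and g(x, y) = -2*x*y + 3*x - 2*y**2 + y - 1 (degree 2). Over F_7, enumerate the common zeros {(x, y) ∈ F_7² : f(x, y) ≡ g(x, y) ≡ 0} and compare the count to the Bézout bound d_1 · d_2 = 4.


Common zeros: ∅; count = 0; Bézout bound = 4.

deg(f) = 2, deg(g) = 2, so Bézout bound = 4.
Scan x ∈ F_7. For each x, list the y ∈ F_7 with f(x, y) ≡ 0 and those with g(x, y) ≡ 0 (mod 7); the common zeros in that column are the intersection.
  x = 0: f ≡ 0 at y ∈ ∅; g ≡ 0 at y ∈ {2}; common: ∅.
  x = 1: f ≡ 0 at y ∈ {1, 5}; g ≡ 0 at y ∈ ∅; common: ∅.
  x = 2: f ≡ 0 at y ∈ {5, 6}; g ≡ 0 at y ∈ {1}; common: ∅.
  x = 3: f ≡ 0 at y ∈ {1}; g ≡ 0 at y ∈ ∅; common: ∅.
  x = 4: f ≡ 0 at y ∈ ∅; g ≡ 0 at y ∈ {3, 4}; common: ∅.
  x = 5: f ≡ 0 at y ∈ ∅; g ≡ 0 at y ∈ {0, 6}; common: ∅.
  x = 6: f ≡ 0 at y ∈ {4, 6}; g ≡ 0 at y ∈ ∅; common: ∅.
Collecting: common zeros = ∅, so the count is 0.
Comparison with the Bézout bound: 0 ≤ 4 = deg(f)·deg(g), as expected for curves with no common component (the affine F_7-count falls short of the bound because intersections may lie at infinity, over extension fields, or carry multiplicity).


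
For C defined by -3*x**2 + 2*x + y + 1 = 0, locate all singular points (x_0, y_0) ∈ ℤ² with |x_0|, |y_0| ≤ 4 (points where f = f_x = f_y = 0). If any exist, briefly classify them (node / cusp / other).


No singular points in the scanned grid; C is smooth there.

Compute partial derivatives:
  f_x = 2 - 6*x.
  f_y = 1.
f_y = 1 is a nonzero constant, so f_y never vanishes: no point (x, y) can satisfy f = f_x = f_y = 0. In particular no (x, y) ∈ {−4, ..., 4}² is singular; the curve is smooth.


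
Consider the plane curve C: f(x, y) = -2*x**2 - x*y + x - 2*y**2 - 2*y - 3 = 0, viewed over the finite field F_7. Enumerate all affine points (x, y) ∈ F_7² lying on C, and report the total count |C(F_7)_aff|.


Affine F_7-points: {(0, 1), (0, 5), (2, 6), (3, 4), (5, 2), (5, 5), (6, 4), (6, 6)}; count = 8.

For each of the 49 pairs (x, y) ∈ F_7², evaluate f(x, y) mod 7. Record the zeros.
  x = 0: [0↦4, 1↦0, 2↦6, 3↦1, 4↦6, 5↦0, 6↦4]  zeros at y ∈ {1, 5}
  x = 1: [0↦3, 1↦5, 2↦3, 3↦4, 4↦1, 5↦1, 6↦4]  zeros at y ∈ ∅
  x = 2: [0↦5, 1↦6, 2↦3, 3↦3, 4↦6, 5↦5, 6↦0]  zeros at y ∈ {6}
  x = 3: [0↦3, 1↦3, 2↦6, 3↦5, 4↦0, 5↦5, 6↦6]  zeros at y ∈ {4}
  x = 4: [0↦4, 1↦3, 2↦5, 3↦3, 4↦4, 5↦1, 6↦1]  zeros at y ∈ ∅
  x = 5: [0↦1, 1↦6, 2↦0, 3↦4, 4↦4, 5↦0, 6↦6]  zeros at y ∈ {2, 5}
  x = 6: [0↦1, 1↦5, 2↦5, 3↦1, 4↦0, 5↦2, 6↦0]  zeros at y ∈ {4, 6}
Collecting zeros: affine points = {(0, 1), (0, 5), (2, 6), (3, 4), (5, 2), (5, 5), (6, 4), (6, 6)}.
Total count |C(F_7)_aff| = 8.


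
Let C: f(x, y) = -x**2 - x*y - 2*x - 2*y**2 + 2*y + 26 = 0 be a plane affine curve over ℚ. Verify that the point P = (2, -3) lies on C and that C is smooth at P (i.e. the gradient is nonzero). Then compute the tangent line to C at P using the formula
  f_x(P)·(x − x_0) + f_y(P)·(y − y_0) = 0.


Tangent line at P: -3*x + 12*y + 42 = 0.

Step 1: f(2, -3) = 0, so P lies on C.
Step 2: partial derivatives
  f_x(x, y) = -2*x - y - 2, f_y(x, y) = -x - 4*y + 2.
  f_x(P) = -3, f_y(P) = 12 (gradient nonzero, so P is smooth).
Step 3: tangent line at P: -3·(x − 2) + 12·(y − -3) = 0.
Expanding: -3*x + 12*y + 42 = 0.


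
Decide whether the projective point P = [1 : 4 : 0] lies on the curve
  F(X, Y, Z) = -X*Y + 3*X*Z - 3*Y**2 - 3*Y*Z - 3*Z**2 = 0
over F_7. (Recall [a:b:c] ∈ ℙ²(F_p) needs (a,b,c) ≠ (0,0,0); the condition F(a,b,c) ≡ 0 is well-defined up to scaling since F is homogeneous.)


F(1,4,0) ≡ 4 (mod 7); P is NOT on the curve.

Evaluate F(1, 4, 0) term-by-term (mod 7).
  -X*Y ↦ -1·1·4·1 = -4
  3*X*Z ↦ 3·1·1·0 = 0
  -3*Y**2 ↦ -3·1·16·1 = -48
  -3*Y*Z ↦ -3·1·4·0 = 0
  -3*Z**2 ↦ -3·1·1·0 = 0
Sum: F(1, 4, 0) = (-4) + (0) + (-48) + (0) + (0) = -52.
Reducing mod 7: -52 ≡ 4 (mod 7).
Since F(a, b, c) ≡ 4 ≠ 0 (mod 7), P does NOT lie on the curve.


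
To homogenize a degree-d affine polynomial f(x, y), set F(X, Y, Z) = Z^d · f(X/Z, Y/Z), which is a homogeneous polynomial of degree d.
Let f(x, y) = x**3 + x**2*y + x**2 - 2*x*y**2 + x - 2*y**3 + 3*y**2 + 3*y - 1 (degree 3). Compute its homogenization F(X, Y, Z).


F(X, Y, Z) = X**3 + X**2*Y + X**2*Z - 2*X*Y**2 + X*Z**2 - 2*Y**3 + 3*Y**2*Z + 3*Y*Z**2 - Z**3

deg(f) = 3.
Substitute x = X/Z, y = Y/Z into f, then multiply by Z^3.
  monomial 1·x^3·y^0 ↦ 1·X^3·Y^0·Z^0.
  monomial 1·x^2·y^1 ↦ 1·X^2·Y^1·Z^0.
  monomial 1·x^2·y^0 ↦ 1·X^2·Y^0·Z^1.
  monomial -2·x^1·y^2 ↦ -2·X^1·Y^2·Z^0.
  monomial 1·x^1·y^0 ↦ 1·X^1·Y^0·Z^2.
  monomial -2·x^0·y^3 ↦ -2·X^0·Y^3·Z^0.
  monomial 3·x^0·y^2 ↦ 3·X^0·Y^2·Z^1.
  monomial 3·x^0·y^1 ↦ 3·X^0·Y^1·Z^2.
  monomial -1·x^0·y^0 ↦ -1·X^0·Y^0·Z^3.
Collecting: F(X, Y, Z) = X**3 + X**2*Y + X**2*Z - 2*X*Y**2 + X*Z**2 - 2*Y**3 + 3*Y**2*Z + 3*Y*Z**2 - Z**3.


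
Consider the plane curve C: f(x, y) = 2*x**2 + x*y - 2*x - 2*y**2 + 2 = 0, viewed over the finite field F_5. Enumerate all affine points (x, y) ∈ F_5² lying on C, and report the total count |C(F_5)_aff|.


Affine F_5-points: {(0, 1), (0, 4), (3, 1), (3, 3), (4, 3), (4, 4)}; count = 6.

For each of the 25 pairs (x, y) ∈ F_5², evaluate f(x, y) mod 5. Record the zeros.
  x = 0: [0↦2, 1↦0, 2↦4, 3↦4, 4↦0]  zeros at y ∈ {1, 4}
  x = 1: [0↦2, 1↦1, 2↦1, 3↦2, 4↦4]  zeros at y ∈ ∅
  x = 2: [0↦1, 1↦1, 2↦2, 3↦4, 4↦2]  zeros at y ∈ ∅
  x = 3: [0↦4, 1↦0, 2↦2, 3↦0, 4↦4]  zeros at y ∈ {1, 3}
  x = 4: [0↦1, 1↦3, 2↦1, 3↦0, 4↦0]  zeros at y ∈ {3, 4}
Collecting zeros: affine points = {(0, 1), (0, 4), (3, 1), (3, 3), (4, 3), (4, 4)}.
Total count |C(F_5)_aff| = 6.


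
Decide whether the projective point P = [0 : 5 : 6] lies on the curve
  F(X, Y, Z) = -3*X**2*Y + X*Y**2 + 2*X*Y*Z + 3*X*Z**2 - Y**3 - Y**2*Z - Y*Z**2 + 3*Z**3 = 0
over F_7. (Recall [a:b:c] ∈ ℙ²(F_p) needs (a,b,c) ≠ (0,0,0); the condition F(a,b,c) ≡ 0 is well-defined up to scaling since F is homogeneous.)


F(0,5,6) ≡ 4 (mod 7); P is NOT on the curve.

Evaluate F(0, 5, 6) term-by-term (mod 7).
  -3*X**2*Y ↦ -3·0·5·1 = 0
  X*Y**2 ↦ 1·0·25·1 = 0
  2*X*Y*Z ↦ 2·0·5·6 = 0
  3*X*Z**2 ↦ 3·0·1·36 = 0
  -Y**3 ↦ -1·1·125·1 = -125
  -Y**2*Z ↦ -1·1·25·6 = -150
  -Y*Z**2 ↦ -1·1·5·36 = -180
  3*Z**3 ↦ 3·1·1·216 = 648
Sum: F(0, 5, 6) = (0) + (0) + (0) + (0) + (-125) + (-150) + (-180) + (648) = 193.
Reducing mod 7: 193 ≡ 4 (mod 7).
Since F(a, b, c) ≡ 4 ≠ 0 (mod 7), P does NOT lie on the curve.


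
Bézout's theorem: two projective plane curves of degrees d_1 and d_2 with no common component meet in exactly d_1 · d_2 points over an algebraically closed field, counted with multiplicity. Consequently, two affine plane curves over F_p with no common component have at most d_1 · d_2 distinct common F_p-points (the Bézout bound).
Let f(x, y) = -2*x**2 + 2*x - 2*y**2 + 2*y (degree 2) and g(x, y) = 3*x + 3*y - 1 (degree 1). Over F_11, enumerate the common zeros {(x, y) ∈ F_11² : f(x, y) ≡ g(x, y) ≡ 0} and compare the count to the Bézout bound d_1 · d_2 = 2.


Common zeros: {(5, 10), (10, 5)}; count = 2; Bézout bound = 2.

deg(f) = 2, deg(g) = 1, so Bézout bound = 2.
Scan x ∈ F_11. For each x, list the y ∈ F_11 with f(x, y) ≡ 0 and those with g(x, y) ≡ 0 (mod 11); the common zeros in that column are the intersection.
  x = 0: f ≡ 0 at y ∈ {0, 1}; g ≡ 0 at y ∈ {4}; common: ∅.
  x = 1: f ≡ 0 at y ∈ {0, 1}; g ≡ 0 at y ∈ {3}; common: ∅.
  x = 2: f ≡ 0 at y ∈ {5, 7}; g ≡ 0 at y ∈ {2}; common: ∅.
  x = 3: f ≡ 0 at y ∈ ∅; g ≡ 0 at y ∈ {1}; common: ∅.
  x = 4: f ≡ 0 at y ∈ ∅; g ≡ 0 at y ∈ {0}; common: ∅.
  x = 5: f ≡ 0 at y ∈ {2, 10}; g ≡ 0 at y ∈ {10}; common: {10}.
  x = 6: f ≡ 0 at y ∈ ∅; g ≡ 0 at y ∈ {9}; common: ∅.
  x = 7: f ≡ 0 at y ∈ {2, 10}; g ≡ 0 at y ∈ {8}; common: ∅.
  x = 8: f ≡ 0 at y ∈ ∅; g ≡ 0 at y ∈ {7}; common: ∅.
  x = 9: f ≡ 0 at y ∈ ∅; g ≡ 0 at y ∈ {6}; common: ∅.
  x = 10: f ≡ 0 at y ∈ {5, 7}; g ≡ 0 at y ∈ {5}; common: {5}.
Collecting: common zeros = {(5, 10), (10, 5)}, so the count is 2.
Comparison with the Bézout bound: 2 ≤ 2 = deg(f)·deg(g), as expected for curves with no common component (the bound is attained).


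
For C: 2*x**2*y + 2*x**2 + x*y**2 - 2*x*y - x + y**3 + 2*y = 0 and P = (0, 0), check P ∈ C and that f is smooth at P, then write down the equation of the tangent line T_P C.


Tangent line at P: -x + 2*y = 0.

Step 1: f(0, 0) = 0, so P lies on C.
Step 2: partial derivatives
  f_x(x, y) = 4*x*y + 4*x + y**2 - 2*y - 1, f_y(x, y) = 2*x**2 + 2*x*y - 2*x + 3*y**2 + 2.
  f_x(P) = -1, f_y(P) = 2 (gradient nonzero, so P is smooth).
Step 3: tangent line at P: -1·(x − 0) + 2·(y − 0) = 0.
Expanding: -x + 2*y = 0.


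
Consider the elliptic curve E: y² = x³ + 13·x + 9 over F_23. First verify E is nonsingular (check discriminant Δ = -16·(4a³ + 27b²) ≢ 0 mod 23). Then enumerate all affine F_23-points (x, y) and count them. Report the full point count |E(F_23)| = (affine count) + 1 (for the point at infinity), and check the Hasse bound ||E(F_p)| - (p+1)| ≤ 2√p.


Affine points = {(0, 3), (0, 20), (1, 0), (3, 11), (3, 12), (6, 2), (6, 21), (7, 11), (7, 12), (8, 2), (8, 21), (9, 2), (9, 21), (10, 9), (10, 14), (13, 11), (13, 12), (16, 9), (16, 14), (18, 7), (18, 16), (19, 10), (19, 13), (20, 9), (20, 14), (22, 8), (22, 15)}; affine count = 27; |E(F_23)| = 28.

Discriminant check: Δ ∝ 4a³ + 27b² = 4·13³ + 27·9² = 4·2197 + 27·81 ≡ 4 (mod 23). Nonzero ⇒ E is nonsingular.
For each x ∈ F_23, compute rhs = x³ + 13·x + 9 mod 23, then count y ∈ F_23 with y² ≡ rhs.
  x = 0: rhs = 9, matching y values: 3, 20 (2 points).
  x = 1: rhs = 0, matching y values: 0 (1 points).
  x = 2: rhs = 20, matching y values: none (0 points).
  x = 3: rhs = 6, matching y values: 11, 12 (2 points).
  x = 4: rhs = 10, matching y values: none (0 points).
  x = 5: rhs = 15, matching y values: none (0 points).
  x = 6: rhs = 4, matching y values: 2, 21 (2 points).
  x = 7: rhs = 6, matching y values: 11, 12 (2 points).
  x = 8: rhs = 4, matching y values: 2, 21 (2 points).
  x = 9: rhs = 4, matching y values: 2, 21 (2 points).
  x = 10: rhs = 12, matching y values: 9, 14 (2 points).
  x = 11: rhs = 11, matching y values: none (0 points).
  x = 12: rhs = 7, matching y values: none (0 points).
  x = 13: rhs = 6, matching y values: 11, 12 (2 points).
  x = 14: rhs = 14, matching y values: none (0 points).
  x = 15: rhs = 14, matching y values: none (0 points).
  x = 16: rhs = 12, matching y values: 9, 14 (2 points).
  x = 17: rhs = 14, matching y values: none (0 points).
  x = 18: rhs = 3, matching y values: 7, 16 (2 points).
  x = 19: rhs = 8, matching y values: 10, 13 (2 points).
  x = 20: rhs = 12, matching y values: 9, 14 (2 points).
  x = 21: rhs = 21, matching y values: none (0 points).
  x = 22: rhs = 18, matching y values: 8, 15 (2 points).
Total affine count: 27.
Full point count |E(F_23)| = 27 + 1 = 28.
Hasse bound: |28 − (23+1)| = |4| = 4 ≤ 2√23 ≈ 9.5917 ✓.


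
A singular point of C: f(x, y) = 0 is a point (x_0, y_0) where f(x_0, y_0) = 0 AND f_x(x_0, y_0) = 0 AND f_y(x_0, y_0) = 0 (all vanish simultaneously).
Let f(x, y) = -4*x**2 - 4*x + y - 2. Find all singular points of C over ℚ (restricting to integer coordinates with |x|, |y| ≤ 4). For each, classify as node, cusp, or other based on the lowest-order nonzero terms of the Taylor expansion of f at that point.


No singular points in the scanned grid; C is smooth there.

Compute partial derivatives:
  f_x = -8*x - 4.
  f_y = 1.
f_y = 1 is a nonzero constant, so f_y never vanishes: no point (x, y) can satisfy f = f_x = f_y = 0. In particular no (x, y) ∈ {−4, ..., 4}² is singular; the curve is smooth.


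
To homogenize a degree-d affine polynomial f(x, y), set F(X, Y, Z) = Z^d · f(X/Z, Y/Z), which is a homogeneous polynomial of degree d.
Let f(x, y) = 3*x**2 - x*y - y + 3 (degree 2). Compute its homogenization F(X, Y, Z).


F(X, Y, Z) = 3*X**2 - X*Y - Y*Z + 3*Z**2

deg(f) = 2.
Substitute x = X/Z, y = Y/Z into f, then multiply by Z^2.
  monomial 3·x^2·y^0 ↦ 3·X^2·Y^0·Z^0.
  monomial -1·x^1·y^1 ↦ -1·X^1·Y^1·Z^0.
  monomial -1·x^0·y^1 ↦ -1·X^0·Y^1·Z^1.
  monomial 3·x^0·y^0 ↦ 3·X^0·Y^0·Z^2.
Collecting: F(X, Y, Z) = 3*X**2 - X*Y - Y*Z + 3*Z**2.


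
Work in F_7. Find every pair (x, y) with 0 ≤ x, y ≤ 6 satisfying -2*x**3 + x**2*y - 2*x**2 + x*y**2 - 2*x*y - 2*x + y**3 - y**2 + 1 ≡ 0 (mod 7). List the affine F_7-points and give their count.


Affine F_7-points: {(0, 4), (3, 0), (6, 3)}; count = 3.

For each of the 49 pairs (x, y) ∈ F_7², evaluate f(x, y) mod 7. Record the zeros.
  x = 0: [0↦1, 1↦1, 2↦5, 3↦5, 4↦0, 5↦3, 6↦6]  zeros at y ∈ {4}
  x = 1: [0↦2, 1↦2, 2↦1, 3↦5, 4↦6, 5↦3, 6↦2]  zeros at y ∈ ∅
  x = 2: [0↦1, 1↦3, 2↦6, 3↦2, 4↦4, 5↦4, 6↦1]  zeros at y ∈ ∅
  x = 3: [0↦0, 1↦6, 2↦1, 3↦5, 4↦3, 5↦1, 6↦5]  zeros at y ∈ {0}
  x = 4: [0↦1, 1↦6, 2↦2, 3↦2, 4↦5, 5↦3, 6↦2]  zeros at y ∈ ∅
  x = 5: [0↦6, 1↦5, 2↦4, 3↦2, 4↦5, 5↦5, 6↦1]  zeros at y ∈ ∅
  x = 6: [0↦3, 1↦5, 2↦2, 3↦0, 4↦5, 5↦2, 6↦4]  zeros at y ∈ {3}
Collecting zeros: affine points = {(0, 4), (3, 0), (6, 3)}.
Total count |C(F_7)_aff| = 3.


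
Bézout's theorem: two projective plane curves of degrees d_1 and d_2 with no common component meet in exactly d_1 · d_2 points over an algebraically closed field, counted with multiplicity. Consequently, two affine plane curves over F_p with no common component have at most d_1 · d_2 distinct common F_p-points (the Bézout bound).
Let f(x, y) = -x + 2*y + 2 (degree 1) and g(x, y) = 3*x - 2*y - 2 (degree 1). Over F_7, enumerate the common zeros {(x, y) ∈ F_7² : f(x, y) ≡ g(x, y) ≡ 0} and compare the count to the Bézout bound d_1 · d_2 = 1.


Common zeros: {(0, 6)}; count = 1; Bézout bound = 1.

deg(f) = 1, deg(g) = 1, so Bézout bound = 1.
Scan x ∈ F_7. For each x, list the y ∈ F_7 with f(x, y) ≡ 0 and those with g(x, y) ≡ 0 (mod 7); the common zeros in that column are the intersection.
  x = 0: f ≡ 0 at y ∈ {6}; g ≡ 0 at y ∈ {6}; common: {6}.
  x = 1: f ≡ 0 at y ∈ {3}; g ≡ 0 at y ∈ {4}; common: ∅.
  x = 2: f ≡ 0 at y ∈ {0}; g ≡ 0 at y ∈ {2}; common: ∅.
  x = 3: f ≡ 0 at y ∈ {4}; g ≡ 0 at y ∈ {0}; common: ∅.
  x = 4: f ≡ 0 at y ∈ {1}; g ≡ 0 at y ∈ {5}; common: ∅.
  x = 5: f ≡ 0 at y ∈ {5}; g ≡ 0 at y ∈ {3}; common: ∅.
  x = 6: f ≡ 0 at y ∈ {2}; g ≡ 0 at y ∈ {1}; common: ∅.
Collecting: common zeros = {(0, 6)}, so the count is 1.
Comparison with the Bézout bound: 1 ≤ 1 = deg(f)·deg(g), as expected for curves with no common component (the bound is attained).


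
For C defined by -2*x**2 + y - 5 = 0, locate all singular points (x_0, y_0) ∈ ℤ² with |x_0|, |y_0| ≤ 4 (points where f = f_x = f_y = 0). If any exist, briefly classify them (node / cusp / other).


No singular points in the scanned grid; C is smooth there.

Compute partial derivatives:
  f_x = -4*x.
  f_y = 1.
f_y = 1 is a nonzero constant, so f_y never vanishes: no point (x, y) can satisfy f = f_x = f_y = 0. In particular no (x, y) ∈ {−4, ..., 4}² is singular; the curve is smooth.


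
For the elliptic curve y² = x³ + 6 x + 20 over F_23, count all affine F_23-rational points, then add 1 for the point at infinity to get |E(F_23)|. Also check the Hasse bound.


Affine points = {(1, 2), (1, 21), (4, 4), (4, 19), (12, 7), (12, 16), (13, 8), (13, 15), (15, 9), (15, 14), (16, 7), (16, 16), (18, 7), (18, 16), (19, 1), (19, 22), (21, 0), (22, 6), (22, 17)}; affine count = 19; |E(F_23)| = 20.

Discriminant check: Δ ∝ 4a³ + 27b² = 4·6³ + 27·20² = 4·216 + 27·400 ≡ 3 (mod 23). Nonzero ⇒ E is nonsingular.
For each x ∈ F_23, compute rhs = x³ + 6·x + 20 mod 23, then count y ∈ F_23 with y² ≡ rhs.
  x = 0: rhs = 20, matching y values: none (0 points).
  x = 1: rhs = 4, matching y values: 2, 21 (2 points).
  x = 2: rhs = 17, matching y values: none (0 points).
  x = 3: rhs = 19, matching y values: none (0 points).
  x = 4: rhs = 16, matching y values: 4, 19 (2 points).
  x = 5: rhs = 14, matching y values: none (0 points).
  x = 6: rhs = 19, matching y values: none (0 points).
  x = 7: rhs = 14, matching y values: none (0 points).
  x = 8: rhs = 5, matching y values: none (0 points).
  x = 9: rhs = 21, matching y values: none (0 points).
  x = 10: rhs = 22, matching y values: none (0 points).
  x = 11: rhs = 14, matching y values: none (0 points).
  x = 12: rhs = 3, matching y values: 7, 16 (2 points).
  x = 13: rhs = 18, matching y values: 8, 15 (2 points).
  x = 14: rhs = 19, matching y values: none (0 points).
  x = 15: rhs = 12, matching y values: 9, 14 (2 points).
  x = 16: rhs = 3, matching y values: 7, 16 (2 points).
  x = 17: rhs = 21, matching y values: none (0 points).
  x = 18: rhs = 3, matching y values: 7, 16 (2 points).
  x = 19: rhs = 1, matching y values: 1, 22 (2 points).
  x = 20: rhs = 21, matching y values: none (0 points).
  x = 21: rhs = 0, matching y values: 0 (1 points).
  x = 22: rhs = 13, matching y values: 6, 17 (2 points).
Total affine count: 19.
Full point count |E(F_23)| = 19 + 1 = 20.
Hasse bound: |20 − (23+1)| = |-4| = 4 ≤ 2√23 ≈ 9.5917 ✓.


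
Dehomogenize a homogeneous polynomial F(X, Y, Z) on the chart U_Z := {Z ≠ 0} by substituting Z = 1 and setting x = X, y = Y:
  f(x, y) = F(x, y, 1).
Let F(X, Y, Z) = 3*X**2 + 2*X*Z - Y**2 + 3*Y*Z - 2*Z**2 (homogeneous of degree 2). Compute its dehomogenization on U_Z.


f(x, y) = 3*x**2 + 2*x - y**2 + 3*y - 2

On U_Z we set Z = 1. Each monomial c·X^i·Y^j·Z^k in F becomes c·x^i·y^j·1^k = c·x^i·y^j.
Substituting Z = 1: F(X, Y, 1) = 3*x**2 + 2*x - y**2 + 3*y - 2.
Note: deg(f) ≤ deg(F) = 2; strict inequality happens when F is divisible by Z (lost terms).


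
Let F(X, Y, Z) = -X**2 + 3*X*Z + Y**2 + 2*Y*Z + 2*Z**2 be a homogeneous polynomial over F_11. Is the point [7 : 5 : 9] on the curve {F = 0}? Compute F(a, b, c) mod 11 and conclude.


F(7,5,9) ≡ 10 (mod 11); P is NOT on the curve.

Evaluate F(7, 5, 9) term-by-term (mod 11).
  -X**2 ↦ -1·49·1·1 = -49
  3*X*Z ↦ 3·7·1·9 = 189
  Y**2 ↦ 1·1·25·1 = 25
  2*Y*Z ↦ 2·1·5·9 = 90
  2*Z**2 ↦ 2·1·1·81 = 162
Sum: F(7, 5, 9) = (-49) + (189) + (25) + (90) + (162) = 417.
Reducing mod 11: 417 ≡ 10 (mod 11).
Since F(a, b, c) ≡ 10 ≠ 0 (mod 11), P does NOT lie on the curve.


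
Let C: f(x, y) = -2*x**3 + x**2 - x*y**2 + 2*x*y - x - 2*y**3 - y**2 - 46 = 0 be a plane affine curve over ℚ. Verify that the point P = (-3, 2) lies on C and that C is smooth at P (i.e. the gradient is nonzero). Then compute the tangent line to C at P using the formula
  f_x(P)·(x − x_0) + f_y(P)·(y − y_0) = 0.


Tangent line at P: -61*x - 22*y - 139 = 0.

Step 1: f(-3, 2) = 0, so P lies on C.
Step 2: partial derivatives
  f_x(x, y) = -6*x**2 + 2*x - y**2 + 2*y - 1, f_y(x, y) = -2*x*y + 2*x - 6*y**2 - 2*y.
  f_x(P) = -61, f_y(P) = -22 (gradient nonzero, so P is smooth).
Step 3: tangent line at P: -61·(x − -3) + -22·(y − 2) = 0.
Expanding: -61*x - 22*y - 139 = 0.


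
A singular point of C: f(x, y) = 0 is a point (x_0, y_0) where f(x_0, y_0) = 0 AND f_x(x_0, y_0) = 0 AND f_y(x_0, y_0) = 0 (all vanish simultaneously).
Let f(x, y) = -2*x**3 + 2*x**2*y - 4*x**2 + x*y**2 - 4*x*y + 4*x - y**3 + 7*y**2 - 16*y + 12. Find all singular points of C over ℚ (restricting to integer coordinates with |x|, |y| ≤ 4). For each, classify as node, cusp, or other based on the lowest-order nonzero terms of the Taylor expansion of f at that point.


Singular points: {(0, 2)}; classification: cusp.

Compute partial derivatives:
  f_x = -6*x**2 + 4*x*y - 8*x + y**2 - 4*y + 4.
  f_y = 2*x**2 + 2*x*y - 4*x - 3*y**2 + 14*y - 16.
Scan x_0 ∈ {−4, ..., 4}. For each x_0, f_y(x_0, y) is a polynomial in y; find its integer roots y ∈ {−4, ..., 4}, then test f_x and f at those candidates.
  x = -4: f_y(-4, y) = -3*y**2 + 6*y + 32; no integer root y with |y| ≤ 4.
  x = -3: f_y(-3, y) = -3*y**2 + 8*y + 14; no integer root y with |y| ≤ 4.
  x = -2: f_y(-2, y) = -3*y**2 + 10*y; vanishes at y ∈ {0}. (-2, 0): f_x = -4 ≠ 0.
  x = -1: f_y(-1, y) = -3*y**2 + 12*y - 10; no integer root y with |y| ≤ 4.
  x = 0: f_y(0, y) = -3*y**2 + 14*y - 16; vanishes at y ∈ {2}. (0, 2): f_x = 0, f = 0 — SINGULAR.
  x = 1: f_y(1, y) = -3*y**2 + 16*y - 18; no integer root y with |y| ≤ 4.
  x = 2: f_y(2, y) = -3*y**2 + 18*y - 16; no integer root y with |y| ≤ 4.
  x = 3: f_y(3, y) = -3*y**2 + 20*y - 10; no integer root y with |y| ≤ 4.
  x = 4: f_y(4, y) = -3*y**2 + 22*y; vanishes at y ∈ {0}. (4, 0): f_x = -124 ≠ 0.
Only singular point on the grid: (0, 2).
Classify: substitute x = 0 + u, y = 2 + v and expand: f = -2*u**3 + 2*u**2*v + u*v**2 - v**3 + v**2.
No constant or linear terms (consistent with a singular point). Quadratic part: v**2. Cubic part: -2*u**3 + 2*u**2*v + u*v**2 - v**3.
The quadratic part v**2 is a perfect square, so there is a single (double) tangent line v = 0, i.e. y = 2. Restricting the cubic part to that line (v = 0) leaves -2*u**3 ≠ 0, so f is not divisible by v and the branch is v² ≈ 2*u**3 to lowest order — this is a cusp.
Classification: cusp.


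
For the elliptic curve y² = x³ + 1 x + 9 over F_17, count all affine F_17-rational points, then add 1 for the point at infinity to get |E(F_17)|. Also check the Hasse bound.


Affine points = {(0, 3), (0, 14), (2, 6), (2, 11), (4, 3), (4, 14), (7, 6), (7, 11), (8, 6), (8, 11), (9, 4), (9, 13), (10, 4), (10, 13), (11, 5), (11, 12), (12, 7), (12, 10), (13, 3), (13, 14), (14, 8), (14, 9), (15, 4), (15, 13)}; affine count = 24; |E(F_17)| = 25.

Discriminant check: Δ ∝ 4a³ + 27b² = 4·1³ + 27·9² = 4·1 + 27·81 ≡ 15 (mod 17). Nonzero ⇒ E is nonsingular.
For each x ∈ F_17, compute rhs = x³ + 1·x + 9 mod 17, then count y ∈ F_17 with y² ≡ rhs.
  x = 0: rhs = 9, matching y values: 3, 14 (2 points).
  x = 1: rhs = 11, matching y values: none (0 points).
  x = 2: rhs = 2, matching y values: 6, 11 (2 points).
  x = 3: rhs = 5, matching y values: none (0 points).
  x = 4: rhs = 9, matching y values: 3, 14 (2 points).
  x = 5: rhs = 3, matching y values: none (0 points).
  x = 6: rhs = 10, matching y values: none (0 points).
  x = 7: rhs = 2, matching y values: 6, 11 (2 points).
  x = 8: rhs = 2, matching y values: 6, 11 (2 points).
  x = 9: rhs = 16, matching y values: 4, 13 (2 points).
  x = 10: rhs = 16, matching y values: 4, 13 (2 points).
  x = 11: rhs = 8, matching y values: 5, 12 (2 points).
  x = 12: rhs = 15, matching y values: 7, 10 (2 points).
  x = 13: rhs = 9, matching y values: 3, 14 (2 points).
  x = 14: rhs = 13, matching y values: 8, 9 (2 points).
  x = 15: rhs = 16, matching y values: 4, 13 (2 points).
  x = 16: rhs = 7, matching y values: none (0 points).
Total affine count: 24.
Full point count |E(F_17)| = 24 + 1 = 25.
Hasse bound: |25 − (17+1)| = |7| = 7 ≤ 2√17 ≈ 8.2462 ✓.


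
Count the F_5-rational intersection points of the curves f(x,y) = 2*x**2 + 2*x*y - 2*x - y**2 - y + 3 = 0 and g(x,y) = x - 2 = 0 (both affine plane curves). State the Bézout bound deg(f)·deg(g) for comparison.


Common zeros: ∅; count = 0; Bézout bound = 2.

deg(f) = 2, deg(g) = 1, so Bézout bound = 2.
Scan x ∈ F_5. For each x, list the y ∈ F_5 with f(x, y) ≡ 0 and those with g(x, y) ≡ 0 (mod 5); the common zeros in that column are the intersection.
  x = 0: f ≡ 0 at y ∈ ∅; g ≡ 0 at y ∈ ∅; common: ∅.
  x = 1: f ≡ 0 at y ∈ ∅; g ≡ 0 at y ∈ ∅; common: ∅.
  x = 2: f ≡ 0 at y ∈ ∅; g ≡ 0 at y ∈ {0, 1, 2, 3, 4}; common: ∅.
  x = 3: f ≡ 0 at y ∈ {0}; g ≡ 0 at y ∈ ∅; common: ∅.
  x = 4: f ≡ 0 at y ∈ ∅; g ≡ 0 at y ∈ ∅; common: ∅.
Collecting: common zeros = ∅, so the count is 0.
Comparison with the Bézout bound: 0 ≤ 2 = deg(f)·deg(g), as expected for curves with no common component (the affine F_5-count falls short of the bound because intersections may lie at infinity, over extension fields, or carry multiplicity).


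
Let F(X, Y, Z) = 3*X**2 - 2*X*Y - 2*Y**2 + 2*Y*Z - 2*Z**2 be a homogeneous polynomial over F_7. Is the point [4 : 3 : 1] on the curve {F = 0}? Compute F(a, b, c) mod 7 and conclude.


F(4,3,1) ≡ 3 (mod 7); P is NOT on the curve.

Evaluate F(4, 3, 1) term-by-term (mod 7).
  3*X**2 ↦ 3·16·1·1 = 48
  -2*X*Y ↦ -2·4·3·1 = -24
  -2*Y**2 ↦ -2·1·9·1 = -18
  2*Y*Z ↦ 2·1·3·1 = 6
  -2*Z**2 ↦ -2·1·1·1 = -2
Sum: F(4, 3, 1) = (48) + (-24) + (-18) + (6) + (-2) = 10.
Reducing mod 7: 10 ≡ 3 (mod 7).
Since F(a, b, c) ≡ 3 ≠ 0 (mod 7), P does NOT lie on the curve.


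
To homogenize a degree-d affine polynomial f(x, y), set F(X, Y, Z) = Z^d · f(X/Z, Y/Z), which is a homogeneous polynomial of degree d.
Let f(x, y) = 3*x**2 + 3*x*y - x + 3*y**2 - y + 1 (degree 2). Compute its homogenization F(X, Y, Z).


F(X, Y, Z) = 3*X**2 + 3*X*Y - X*Z + 3*Y**2 - Y*Z + Z**2

deg(f) = 2.
Substitute x = X/Z, y = Y/Z into f, then multiply by Z^2.
  monomial 3·x^2·y^0 ↦ 3·X^2·Y^0·Z^0.
  monomial 3·x^1·y^1 ↦ 3·X^1·Y^1·Z^0.
  monomial -1·x^1·y^0 ↦ -1·X^1·Y^0·Z^1.
  monomial 3·x^0·y^2 ↦ 3·X^0·Y^2·Z^0.
  monomial -1·x^0·y^1 ↦ -1·X^0·Y^1·Z^1.
  monomial 1·x^0·y^0 ↦ 1·X^0·Y^0·Z^2.
Collecting: F(X, Y, Z) = 3*X**2 + 3*X*Y - X*Z + 3*Y**2 - Y*Z + Z**2.


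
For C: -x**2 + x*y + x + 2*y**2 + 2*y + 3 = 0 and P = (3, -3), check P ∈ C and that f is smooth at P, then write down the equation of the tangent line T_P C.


Tangent line at P: -8*x - 7*y + 3 = 0.

Step 1: f(3, -3) = 0, so P lies on C.
Step 2: partial derivatives
  f_x(x, y) = -2*x + y + 1, f_y(x, y) = x + 4*y + 2.
  f_x(P) = -8, f_y(P) = -7 (gradient nonzero, so P is smooth).
Step 3: tangent line at P: -8·(x − 3) + -7·(y − -3) = 0.
Expanding: -8*x - 7*y + 3 = 0.


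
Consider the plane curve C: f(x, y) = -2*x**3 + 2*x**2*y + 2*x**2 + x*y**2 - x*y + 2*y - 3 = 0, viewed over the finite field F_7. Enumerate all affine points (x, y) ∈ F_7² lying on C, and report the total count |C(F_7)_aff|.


Affine F_7-points: {(0, 5), (1, 2), (3, 2), (3, 4), (5, 0), (5, 6), (6, 2), (6, 3)}; count = 8.

For each of the 49 pairs (x, y) ∈ F_7², evaluate f(x, y) mod 7. Record the zeros.
  x = 0: [0↦4, 1↦6, 2↦1, 3↦3, 4↦5, 5↦0, 6↦2]  zeros at y ∈ {5}
  x = 1: [0↦4, 1↦1, 2↦0, 3↦1, 4↦4, 5↦2, 6↦2]  zeros at y ∈ {2}
  x = 2: [0↦3, 1↦6, 2↦6, 3↦3, 4↦4, 5↦2, 6↦4]  zeros at y ∈ ∅
  x = 3: [0↦3, 1↦2, 2↦0, 3↦4, 4↦0, 5↦2, 6↦3]  zeros at y ∈ {2, 4}
  x = 4: [0↦6, 1↦5, 2↦5, 3↦6, 4↦1, 5↦4, 6↦1]  zeros at y ∈ ∅
  x = 5: [0↦0, 1↦3, 2↦2, 3↦4, 4↦2, 5↦3, 6↦0]  zeros at y ∈ {0, 6}
  x = 6: [0↦1, 1↦5, 2↦0, 3↦0, 4↦5, 5↦1, 6↦2]  zeros at y ∈ {2, 3}
Collecting zeros: affine points = {(0, 5), (1, 2), (3, 2), (3, 4), (5, 0), (5, 6), (6, 2), (6, 3)}.
Total count |C(F_7)_aff| = 8.


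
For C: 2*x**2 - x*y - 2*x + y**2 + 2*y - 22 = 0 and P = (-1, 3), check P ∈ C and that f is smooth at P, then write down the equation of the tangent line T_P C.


Tangent line at P: -9*x + 9*y - 36 = 0.

Step 1: f(-1, 3) = 0, so P lies on C.
Step 2: partial derivatives
  f_x(x, y) = 4*x - y - 2, f_y(x, y) = -x + 2*y + 2.
  f_x(P) = -9, f_y(P) = 9 (gradient nonzero, so P is smooth).
Step 3: tangent line at P: -9·(x − -1) + 9·(y − 3) = 0.
Expanding: -9*x + 9*y - 36 = 0.


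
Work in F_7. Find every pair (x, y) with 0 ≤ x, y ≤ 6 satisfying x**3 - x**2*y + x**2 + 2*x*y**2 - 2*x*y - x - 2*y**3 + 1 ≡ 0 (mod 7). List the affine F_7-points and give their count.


Affine F_7-points: {(4, 0), (5, 1), (5, 3), (6, 4)}; count = 4.

For each of the 49 pairs (x, y) ∈ F_7², evaluate f(x, y) mod 7. Record the zeros.
  x = 0: [0↦1, 1↦6, 2↦6, 3↦3, 4↦6, 5↦3, 6↦3]  zeros at y ∈ ∅
  x = 1: [0↦2, 1↦6, 2↦2, 3↦6, 4↦6, 5↦4, 6↦2]  zeros at y ∈ ∅
  x = 2: [0↦4, 1↦5, 2↦2, 3↦4, 4↦6, 5↦3, 6↦4]  zeros at y ∈ ∅
  x = 3: [0↦6, 1↦2, 2↦5, 3↦3, 4↦5, 5↦6, 6↦1]  zeros at y ∈ ∅
  x = 4: [0↦0, 1↦3, 2↦3, 3↦2, 4↦2, 5↦5, 6↦6]  zeros at y ∈ {0}
  x = 5: [0↦6, 1↦0, 2↦2, 3↦0, 4↦3, 5↦6, 6↦4]  zeros at y ∈ {1, 3}
  x = 6: [0↦2, 1↦6, 2↦1, 3↦3, 4↦0, 5↦1, 6↦1]  zeros at y ∈ {4}
Collecting zeros: affine points = {(4, 0), (5, 1), (5, 3), (6, 4)}.
Total count |C(F_7)_aff| = 4.


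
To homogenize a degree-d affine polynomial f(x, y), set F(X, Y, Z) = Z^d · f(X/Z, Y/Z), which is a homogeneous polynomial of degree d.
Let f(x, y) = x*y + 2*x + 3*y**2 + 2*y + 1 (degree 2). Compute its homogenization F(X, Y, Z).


F(X, Y, Z) = X*Y + 2*X*Z + 3*Y**2 + 2*Y*Z + Z**2

deg(f) = 2.
Substitute x = X/Z, y = Y/Z into f, then multiply by Z^2.
  monomial 1·x^1·y^1 ↦ 1·X^1·Y^1·Z^0.
  monomial 2·x^1·y^0 ↦ 2·X^1·Y^0·Z^1.
  monomial 3·x^0·y^2 ↦ 3·X^0·Y^2·Z^0.
  monomial 2·x^0·y^1 ↦ 2·X^0·Y^1·Z^1.
  monomial 1·x^0·y^0 ↦ 1·X^0·Y^0·Z^2.
Collecting: F(X, Y, Z) = X*Y + 2*X*Z + 3*Y**2 + 2*Y*Z + Z**2.
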